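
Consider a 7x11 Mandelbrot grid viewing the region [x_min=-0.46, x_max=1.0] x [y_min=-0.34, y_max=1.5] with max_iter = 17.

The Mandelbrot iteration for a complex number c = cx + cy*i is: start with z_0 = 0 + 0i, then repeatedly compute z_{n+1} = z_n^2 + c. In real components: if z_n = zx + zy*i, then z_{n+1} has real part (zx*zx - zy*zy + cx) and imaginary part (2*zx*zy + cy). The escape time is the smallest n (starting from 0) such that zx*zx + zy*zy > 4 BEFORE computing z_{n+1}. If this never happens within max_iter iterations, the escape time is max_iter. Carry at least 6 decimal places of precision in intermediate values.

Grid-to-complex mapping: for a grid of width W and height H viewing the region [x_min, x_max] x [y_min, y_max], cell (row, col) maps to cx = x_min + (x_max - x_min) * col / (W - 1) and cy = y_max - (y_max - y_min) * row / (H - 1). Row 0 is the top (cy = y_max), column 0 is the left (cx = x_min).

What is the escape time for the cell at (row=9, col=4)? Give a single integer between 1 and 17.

z_0 = 0 + 0i, c = 0.5133 + -0.1560i
Iter 1: z = 0.5133 + -0.1560i, |z|^2 = 0.2878
Iter 2: z = 0.7525 + -0.3162i, |z|^2 = 0.6662
Iter 3: z = 0.9796 + -0.6318i, |z|^2 = 1.3589
Iter 4: z = 1.0738 + -1.3939i, |z|^2 = 3.0962
Iter 5: z = -0.2766 + -3.1497i, |z|^2 = 9.9971
Escaped at iteration 5

Answer: 5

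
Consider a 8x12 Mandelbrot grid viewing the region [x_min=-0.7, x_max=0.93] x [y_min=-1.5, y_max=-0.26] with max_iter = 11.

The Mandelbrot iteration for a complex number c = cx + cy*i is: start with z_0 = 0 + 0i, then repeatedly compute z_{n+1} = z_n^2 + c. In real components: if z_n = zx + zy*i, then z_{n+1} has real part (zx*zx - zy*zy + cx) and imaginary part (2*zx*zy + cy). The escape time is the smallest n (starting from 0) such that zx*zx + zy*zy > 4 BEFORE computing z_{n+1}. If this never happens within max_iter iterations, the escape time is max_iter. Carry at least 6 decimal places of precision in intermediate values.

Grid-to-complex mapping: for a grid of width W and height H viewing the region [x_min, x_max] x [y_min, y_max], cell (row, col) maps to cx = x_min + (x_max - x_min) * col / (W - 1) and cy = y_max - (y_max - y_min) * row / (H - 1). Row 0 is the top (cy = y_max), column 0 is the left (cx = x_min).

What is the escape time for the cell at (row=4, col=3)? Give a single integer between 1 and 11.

z_0 = 0 + 0i, c = -0.0014 + -0.7109i
Iter 1: z = -0.0014 + -0.7109i, |z|^2 = 0.5054
Iter 2: z = -0.5068 + -0.7089i, |z|^2 = 0.7594
Iter 3: z = -0.2471 + 0.0076i, |z|^2 = 0.0611
Iter 4: z = 0.0596 + -0.7147i, |z|^2 = 0.5143
Iter 5: z = -0.5087 + -0.7960i, |z|^2 = 0.8924
Iter 6: z = -0.3764 + 0.0989i, |z|^2 = 0.1514
Iter 7: z = 0.1305 + -0.7854i, |z|^2 = 0.6338
Iter 8: z = -0.6012 + -0.9158i, |z|^2 = 1.2002
Iter 9: z = -0.4787 + 0.3903i, |z|^2 = 0.3815
Iter 10: z = 0.0754 + -1.0845i, |z|^2 = 1.1819

Answer: 11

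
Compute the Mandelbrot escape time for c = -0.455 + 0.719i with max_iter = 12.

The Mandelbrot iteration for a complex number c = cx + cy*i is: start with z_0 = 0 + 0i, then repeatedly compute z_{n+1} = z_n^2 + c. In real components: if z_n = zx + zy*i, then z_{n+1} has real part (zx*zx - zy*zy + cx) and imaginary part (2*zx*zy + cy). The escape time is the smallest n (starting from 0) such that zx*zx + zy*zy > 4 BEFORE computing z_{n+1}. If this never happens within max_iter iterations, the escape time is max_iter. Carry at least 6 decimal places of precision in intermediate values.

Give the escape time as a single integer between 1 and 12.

Answer: 7

Derivation:
z_0 = 0 + 0i, c = -0.4550 + 0.7190i
Iter 1: z = -0.4550 + 0.7190i, |z|^2 = 0.7240
Iter 2: z = -0.7649 + 0.0647i, |z|^2 = 0.5893
Iter 3: z = 0.1259 + 0.6200i, |z|^2 = 0.4003
Iter 4: z = -0.8235 + 0.8752i, |z|^2 = 1.4441
Iter 5: z = -0.5427 + -0.7225i, |z|^2 = 0.8165
Iter 6: z = -0.6824 + 1.5032i, |z|^2 = 2.7252
Iter 7: z = -2.2488 + -1.3327i, |z|^2 = 6.8329
Escaped at iteration 7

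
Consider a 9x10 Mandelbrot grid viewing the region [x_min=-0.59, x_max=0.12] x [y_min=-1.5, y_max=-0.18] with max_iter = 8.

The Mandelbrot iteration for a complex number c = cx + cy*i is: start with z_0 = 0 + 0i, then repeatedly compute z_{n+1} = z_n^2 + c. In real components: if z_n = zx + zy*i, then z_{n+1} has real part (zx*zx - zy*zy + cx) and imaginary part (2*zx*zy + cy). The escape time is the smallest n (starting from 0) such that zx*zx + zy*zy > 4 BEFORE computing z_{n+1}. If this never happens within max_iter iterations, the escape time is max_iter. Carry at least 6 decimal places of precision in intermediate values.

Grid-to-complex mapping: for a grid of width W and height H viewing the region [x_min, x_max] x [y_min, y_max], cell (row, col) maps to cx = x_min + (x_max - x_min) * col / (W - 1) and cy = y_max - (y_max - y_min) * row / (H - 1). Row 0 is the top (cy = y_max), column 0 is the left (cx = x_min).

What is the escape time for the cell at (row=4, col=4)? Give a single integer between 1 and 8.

z_0 = 0 + 0i, c = -0.2350 + -0.7667i
Iter 1: z = -0.2350 + -0.7667i, |z|^2 = 0.6430
Iter 2: z = -0.7676 + -0.4063i, |z|^2 = 0.7542
Iter 3: z = 0.1890 + -0.1429i, |z|^2 = 0.0562
Iter 4: z = -0.2197 + -0.8207i, |z|^2 = 0.7218
Iter 5: z = -0.8603 + -0.4061i, |z|^2 = 0.9050
Iter 6: z = 0.3402 + -0.0680i, |z|^2 = 0.1203
Iter 7: z = -0.1239 + -0.8129i, |z|^2 = 0.6762

Answer: 8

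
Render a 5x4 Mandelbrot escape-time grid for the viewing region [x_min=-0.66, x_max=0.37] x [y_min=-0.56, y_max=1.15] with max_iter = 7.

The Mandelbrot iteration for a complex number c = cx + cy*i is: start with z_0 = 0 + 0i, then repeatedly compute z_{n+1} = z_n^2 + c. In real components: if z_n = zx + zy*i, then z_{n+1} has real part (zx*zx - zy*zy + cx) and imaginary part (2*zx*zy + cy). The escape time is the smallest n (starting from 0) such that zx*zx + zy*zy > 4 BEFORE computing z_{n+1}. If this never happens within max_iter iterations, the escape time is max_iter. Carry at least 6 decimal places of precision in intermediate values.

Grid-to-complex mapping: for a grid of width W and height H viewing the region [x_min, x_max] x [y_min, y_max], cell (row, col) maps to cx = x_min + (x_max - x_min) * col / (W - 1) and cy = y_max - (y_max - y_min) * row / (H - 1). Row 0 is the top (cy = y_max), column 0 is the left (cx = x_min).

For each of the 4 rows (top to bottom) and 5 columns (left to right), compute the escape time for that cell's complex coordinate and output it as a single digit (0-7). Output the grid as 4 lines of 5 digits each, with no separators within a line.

(row=0, col=0): c = -0.6600 + 1.1500i → escape time 3
(row=0, col=1): c = -0.4025 + 1.1500i → escape time 3
(row=0, col=2): c = -0.1450 + 1.1500i → escape time 5
(row=0, col=3): c = 0.1125 + 1.1500i → escape time 3
(row=0, col=4): c = 0.3700 + 1.1500i → escape time 2
(row=1, col=0): c = -0.6600 + 0.5800i → escape time 7
(row=1, col=1): c = -0.4025 + 0.5800i → escape time 7
(row=1, col=2): c = -0.1450 + 0.5800i → escape time 7
(row=1, col=3): c = 0.1125 + 0.5800i → escape time 7
(row=1, col=4): c = 0.3700 + 0.5800i → escape time 7
(row=2, col=0): c = -0.6600 + 0.0100i → escape time 7
(row=2, col=1): c = -0.4025 + 0.0100i → escape time 7
(row=2, col=2): c = -0.1450 + 0.0100i → escape time 7
(row=2, col=3): c = 0.1125 + 0.0100i → escape time 7
(row=2, col=4): c = 0.3700 + 0.0100i → escape time 7
(row=3, col=0): c = -0.6600 + -0.5600i → escape time 7
(row=3, col=1): c = -0.4025 + -0.5600i → escape time 7
(row=3, col=2): c = -0.1450 + -0.5600i → escape time 7
(row=3, col=3): c = 0.1125 + -0.5600i → escape time 7
(row=3, col=4): c = 0.3700 + -0.5600i → escape time 7

Answer: 33532
77777
77777
77777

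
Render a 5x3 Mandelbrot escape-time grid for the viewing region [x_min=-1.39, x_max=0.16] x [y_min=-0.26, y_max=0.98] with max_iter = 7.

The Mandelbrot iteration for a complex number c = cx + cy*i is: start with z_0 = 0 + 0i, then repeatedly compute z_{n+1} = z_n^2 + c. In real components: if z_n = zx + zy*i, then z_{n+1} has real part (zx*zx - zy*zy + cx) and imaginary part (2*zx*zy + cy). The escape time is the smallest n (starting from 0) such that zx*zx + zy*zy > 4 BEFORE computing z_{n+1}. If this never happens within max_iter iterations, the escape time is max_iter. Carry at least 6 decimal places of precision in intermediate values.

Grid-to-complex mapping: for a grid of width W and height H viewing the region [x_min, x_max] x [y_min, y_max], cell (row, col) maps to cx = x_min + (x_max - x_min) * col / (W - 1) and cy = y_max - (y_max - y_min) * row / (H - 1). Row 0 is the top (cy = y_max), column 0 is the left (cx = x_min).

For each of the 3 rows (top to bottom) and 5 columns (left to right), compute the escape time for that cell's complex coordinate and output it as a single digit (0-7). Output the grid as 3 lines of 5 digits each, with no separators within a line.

(row=0, col=0): c = -1.3900 + 0.9800i → escape time 3
(row=0, col=1): c = -1.0025 + 0.9800i → escape time 3
(row=0, col=2): c = -0.6150 + 0.9800i → escape time 4
(row=0, col=3): c = -0.2275 + 0.9800i → escape time 7
(row=0, col=4): c = 0.1600 + 0.9800i → escape time 4
(row=1, col=0): c = -1.3900 + 0.3600i → escape time 5
(row=1, col=1): c = -1.0025 + 0.3600i → escape time 7
(row=1, col=2): c = -0.6150 + 0.3600i → escape time 7
(row=1, col=3): c = -0.2275 + 0.3600i → escape time 7
(row=1, col=4): c = 0.1600 + 0.3600i → escape time 7
(row=2, col=0): c = -1.3900 + -0.2600i → escape time 6
(row=2, col=1): c = -1.0025 + -0.2600i → escape time 7
(row=2, col=2): c = -0.6150 + -0.2600i → escape time 7
(row=2, col=3): c = -0.2275 + -0.2600i → escape time 7
(row=2, col=4): c = 0.1600 + -0.2600i → escape time 7

Answer: 33474
57777
67777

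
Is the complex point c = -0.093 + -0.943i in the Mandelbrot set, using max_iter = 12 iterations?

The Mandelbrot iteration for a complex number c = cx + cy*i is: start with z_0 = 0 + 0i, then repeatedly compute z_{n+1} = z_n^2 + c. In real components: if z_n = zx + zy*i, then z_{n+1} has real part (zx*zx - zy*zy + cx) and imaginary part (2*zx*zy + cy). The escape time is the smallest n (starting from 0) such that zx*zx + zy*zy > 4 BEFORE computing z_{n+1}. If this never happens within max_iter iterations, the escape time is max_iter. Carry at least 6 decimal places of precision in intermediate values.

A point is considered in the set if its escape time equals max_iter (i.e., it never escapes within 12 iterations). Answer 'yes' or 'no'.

Answer: yes

Derivation:
z_0 = 0 + 0i, c = -0.0930 + -0.9430i
Iter 1: z = -0.0930 + -0.9430i, |z|^2 = 0.8979
Iter 2: z = -0.9736 + -0.7676i, |z|^2 = 1.5371
Iter 3: z = 0.2657 + 0.5517i, |z|^2 = 0.3749
Iter 4: z = -0.3268 + -0.6499i, |z|^2 = 0.5291
Iter 5: z = -0.4085 + -0.5183i, |z|^2 = 0.4356
Iter 6: z = -0.1947 + -0.5195i, |z|^2 = 0.3078
Iter 7: z = -0.3250 + -0.7407i, |z|^2 = 0.6542
Iter 8: z = -0.5360 + -0.4616i, |z|^2 = 0.5004
Iter 9: z = -0.0188 + -0.4481i, |z|^2 = 0.2012
Iter 10: z = -0.2935 + -0.9261i, |z|^2 = 0.9439
Iter 11: z = -0.8646 + -0.3994i, |z|^2 = 0.9071
Did not escape in 12 iterations → in set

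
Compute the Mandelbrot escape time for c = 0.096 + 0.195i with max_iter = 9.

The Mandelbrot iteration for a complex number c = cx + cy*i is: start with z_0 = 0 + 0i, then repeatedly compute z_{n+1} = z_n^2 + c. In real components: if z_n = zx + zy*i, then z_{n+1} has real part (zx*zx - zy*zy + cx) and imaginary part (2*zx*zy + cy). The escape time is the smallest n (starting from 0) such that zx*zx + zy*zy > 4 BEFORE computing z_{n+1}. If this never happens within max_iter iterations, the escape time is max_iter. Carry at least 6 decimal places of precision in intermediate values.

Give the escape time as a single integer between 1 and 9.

z_0 = 0 + 0i, c = 0.0960 + 0.1950i
Iter 1: z = 0.0960 + 0.1950i, |z|^2 = 0.0472
Iter 2: z = 0.0672 + 0.2324i, |z|^2 = 0.0585
Iter 3: z = 0.0465 + 0.2262i, |z|^2 = 0.0533
Iter 4: z = 0.0470 + 0.2160i, |z|^2 = 0.0489
Iter 5: z = 0.0515 + 0.2153i, |z|^2 = 0.0490
Iter 6: z = 0.0523 + 0.2172i, |z|^2 = 0.0499
Iter 7: z = 0.0516 + 0.2177i, |z|^2 = 0.0501
Iter 8: z = 0.0513 + 0.2175i, |z|^2 = 0.0499

Answer: 9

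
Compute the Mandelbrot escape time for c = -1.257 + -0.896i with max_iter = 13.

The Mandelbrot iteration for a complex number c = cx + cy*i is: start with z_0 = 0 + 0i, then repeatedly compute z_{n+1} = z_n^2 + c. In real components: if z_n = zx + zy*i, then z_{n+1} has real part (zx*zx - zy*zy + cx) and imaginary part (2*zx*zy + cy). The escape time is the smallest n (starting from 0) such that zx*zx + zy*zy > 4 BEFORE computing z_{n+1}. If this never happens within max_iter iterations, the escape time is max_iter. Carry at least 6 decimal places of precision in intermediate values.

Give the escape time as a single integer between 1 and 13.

z_0 = 0 + 0i, c = -1.2570 + -0.8960i
Iter 1: z = -1.2570 + -0.8960i, |z|^2 = 2.3829
Iter 2: z = -0.4798 + 1.3565i, |z|^2 = 2.0704
Iter 3: z = -2.8670 + -2.1977i, |z|^2 = 13.0496
Escaped at iteration 3

Answer: 3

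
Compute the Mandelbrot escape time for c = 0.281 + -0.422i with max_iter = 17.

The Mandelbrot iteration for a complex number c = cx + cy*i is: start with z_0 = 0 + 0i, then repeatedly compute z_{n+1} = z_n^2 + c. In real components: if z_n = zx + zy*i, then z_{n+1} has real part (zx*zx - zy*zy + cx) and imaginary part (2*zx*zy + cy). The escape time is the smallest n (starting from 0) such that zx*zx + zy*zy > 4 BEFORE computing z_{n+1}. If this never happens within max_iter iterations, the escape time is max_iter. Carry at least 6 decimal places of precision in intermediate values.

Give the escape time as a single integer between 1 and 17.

Answer: 17

Derivation:
z_0 = 0 + 0i, c = 0.2810 + -0.4220i
Iter 1: z = 0.2810 + -0.4220i, |z|^2 = 0.2570
Iter 2: z = 0.1819 + -0.6592i, |z|^2 = 0.4676
Iter 3: z = -0.1204 + -0.6618i, |z|^2 = 0.4524
Iter 4: z = -0.1424 + -0.2626i, |z|^2 = 0.0893
Iter 5: z = 0.2323 + -0.3472i, |z|^2 = 0.1745
Iter 6: z = 0.2144 + -0.5833i, |z|^2 = 0.3862
Iter 7: z = -0.0133 + -0.6722i, |z|^2 = 0.4520
Iter 8: z = -0.1706 + -0.4042i, |z|^2 = 0.1925
Iter 9: z = 0.1468 + -0.2841i, |z|^2 = 0.1022
Iter 10: z = 0.2218 + -0.5054i, |z|^2 = 0.3046
Iter 11: z = 0.0748 + -0.6462i, |z|^2 = 0.4232
Iter 12: z = -0.1310 + -0.5187i, |z|^2 = 0.2862
Iter 13: z = 0.0291 + -0.2861i, |z|^2 = 0.0827
Iter 14: z = 0.2000 + -0.4387i, |z|^2 = 0.2324
Iter 15: z = 0.1286 + -0.5975i, |z|^2 = 0.3735
Iter 16: z = -0.0594 + -0.5756i, |z|^2 = 0.3349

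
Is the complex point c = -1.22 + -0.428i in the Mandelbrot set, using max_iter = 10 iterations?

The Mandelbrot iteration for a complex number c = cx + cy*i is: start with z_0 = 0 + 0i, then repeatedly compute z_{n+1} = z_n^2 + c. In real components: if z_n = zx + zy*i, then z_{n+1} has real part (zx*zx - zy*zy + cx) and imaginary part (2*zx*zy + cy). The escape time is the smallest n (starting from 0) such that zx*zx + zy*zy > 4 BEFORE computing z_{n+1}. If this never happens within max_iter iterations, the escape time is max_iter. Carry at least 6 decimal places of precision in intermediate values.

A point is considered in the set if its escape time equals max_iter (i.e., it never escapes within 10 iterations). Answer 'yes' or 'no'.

Answer: no

Derivation:
z_0 = 0 + 0i, c = -1.2200 + -0.4280i
Iter 1: z = -1.2200 + -0.4280i, |z|^2 = 1.6716
Iter 2: z = 0.0852 + 0.6163i, |z|^2 = 0.3871
Iter 3: z = -1.5926 + -0.3230i, |z|^2 = 2.6406
Iter 4: z = 1.2120 + 0.6007i, |z|^2 = 1.8299
Iter 5: z = -0.1118 + 1.0281i, |z|^2 = 1.0695
Iter 6: z = -2.2645 + -0.6579i, |z|^2 = 5.5607
Escaped at iteration 6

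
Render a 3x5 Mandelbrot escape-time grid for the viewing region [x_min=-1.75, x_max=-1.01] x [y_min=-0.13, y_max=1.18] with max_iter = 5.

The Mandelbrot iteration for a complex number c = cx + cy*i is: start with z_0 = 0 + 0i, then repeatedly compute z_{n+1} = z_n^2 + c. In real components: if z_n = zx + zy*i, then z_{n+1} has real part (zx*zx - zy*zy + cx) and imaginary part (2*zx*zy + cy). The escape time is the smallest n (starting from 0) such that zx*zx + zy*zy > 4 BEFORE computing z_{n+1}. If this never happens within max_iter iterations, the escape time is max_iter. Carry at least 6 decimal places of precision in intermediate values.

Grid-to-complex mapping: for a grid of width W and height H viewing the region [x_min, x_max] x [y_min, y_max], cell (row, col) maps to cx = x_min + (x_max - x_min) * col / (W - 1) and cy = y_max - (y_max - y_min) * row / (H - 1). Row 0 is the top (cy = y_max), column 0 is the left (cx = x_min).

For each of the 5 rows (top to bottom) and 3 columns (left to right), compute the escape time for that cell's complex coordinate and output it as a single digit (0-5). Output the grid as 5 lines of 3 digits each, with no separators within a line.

(row=0, col=0): c = -1.7500 + 1.1800i → escape time 1
(row=0, col=1): c = -1.3800 + 1.1800i → escape time 2
(row=0, col=2): c = -1.0100 + 1.1800i → escape time 3
(row=1, col=0): c = -1.7500 + 0.8525i → escape time 2
(row=1, col=1): c = -1.3800 + 0.8525i → escape time 3
(row=1, col=2): c = -1.0100 + 0.8525i → escape time 3
(row=2, col=0): c = -1.7500 + 0.5250i → escape time 3
(row=2, col=1): c = -1.3800 + 0.5250i → escape time 3
(row=2, col=2): c = -1.0100 + 0.5250i → escape time 5
(row=3, col=0): c = -1.7500 + 0.1975i → escape time 4
(row=3, col=1): c = -1.3800 + 0.1975i → escape time 5
(row=3, col=2): c = -1.0100 + 0.1975i → escape time 5
(row=4, col=0): c = -1.7500 + -0.1300i → escape time 4
(row=4, col=1): c = -1.3800 + -0.1300i → escape time 5
(row=4, col=2): c = -1.0100 + -0.1300i → escape time 5

Answer: 123
233
335
455
455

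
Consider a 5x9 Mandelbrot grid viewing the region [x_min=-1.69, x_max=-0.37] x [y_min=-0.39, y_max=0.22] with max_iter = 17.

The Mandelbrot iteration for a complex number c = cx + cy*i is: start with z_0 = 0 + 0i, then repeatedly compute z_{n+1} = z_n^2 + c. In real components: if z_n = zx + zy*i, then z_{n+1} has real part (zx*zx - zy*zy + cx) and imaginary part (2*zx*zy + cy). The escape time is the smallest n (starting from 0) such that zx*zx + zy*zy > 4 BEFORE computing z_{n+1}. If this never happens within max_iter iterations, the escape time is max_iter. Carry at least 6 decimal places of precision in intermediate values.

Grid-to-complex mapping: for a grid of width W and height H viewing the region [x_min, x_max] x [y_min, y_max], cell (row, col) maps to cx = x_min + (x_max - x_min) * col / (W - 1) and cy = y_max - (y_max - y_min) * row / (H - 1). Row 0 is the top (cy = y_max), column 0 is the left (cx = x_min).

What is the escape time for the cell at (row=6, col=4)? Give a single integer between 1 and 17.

z_0 = 0 + 0i, c = -0.3700 + -0.2375i
Iter 1: z = -0.3700 + -0.2375i, |z|^2 = 0.1933
Iter 2: z = -0.2895 + -0.0617i, |z|^2 = 0.0876
Iter 3: z = -0.2900 + -0.2017i, |z|^2 = 0.1248
Iter 4: z = -0.3266 + -0.1205i, |z|^2 = 0.1212
Iter 5: z = -0.2778 + -0.1588i, |z|^2 = 0.1024
Iter 6: z = -0.3180 + -0.1493i, |z|^2 = 0.1234
Iter 7: z = -0.2911 + -0.1426i, |z|^2 = 0.1051
Iter 8: z = -0.3056 + -0.1545i, |z|^2 = 0.1172
Iter 9: z = -0.3005 + -0.1431i, |z|^2 = 0.1108
Iter 10: z = -0.3002 + -0.1515i, |z|^2 = 0.1131
Iter 11: z = -0.3028 + -0.1465i, |z|^2 = 0.1132
Iter 12: z = -0.2998 + -0.1487i, |z|^2 = 0.1120
Iter 13: z = -0.3023 + -0.1483i, |z|^2 = 0.1134
Iter 14: z = -0.3006 + -0.1478i, |z|^2 = 0.1122
Iter 15: z = -0.3015 + -0.1486i, |z|^2 = 0.1130
Iter 16: z = -0.3012 + -0.1479i, |z|^2 = 0.1126

Answer: 17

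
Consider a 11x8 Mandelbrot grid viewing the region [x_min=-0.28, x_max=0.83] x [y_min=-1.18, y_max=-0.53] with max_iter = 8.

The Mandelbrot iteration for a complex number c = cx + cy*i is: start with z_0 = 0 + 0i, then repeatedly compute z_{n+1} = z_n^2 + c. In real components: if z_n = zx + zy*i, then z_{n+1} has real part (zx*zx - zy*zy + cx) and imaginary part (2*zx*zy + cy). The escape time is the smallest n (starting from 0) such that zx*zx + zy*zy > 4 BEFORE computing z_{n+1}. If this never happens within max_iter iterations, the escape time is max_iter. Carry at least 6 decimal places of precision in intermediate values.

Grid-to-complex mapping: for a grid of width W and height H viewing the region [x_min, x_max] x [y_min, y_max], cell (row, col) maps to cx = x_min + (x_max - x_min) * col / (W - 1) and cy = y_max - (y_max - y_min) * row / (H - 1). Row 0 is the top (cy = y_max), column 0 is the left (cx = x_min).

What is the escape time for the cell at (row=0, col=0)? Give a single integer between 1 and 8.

z_0 = 0 + 0i, c = -0.2800 + -0.5300i
Iter 1: z = -0.2800 + -0.5300i, |z|^2 = 0.3593
Iter 2: z = -0.4825 + -0.2332i, |z|^2 = 0.2872
Iter 3: z = -0.1016 + -0.3050i, |z|^2 = 0.1033
Iter 4: z = -0.3627 + -0.4680i, |z|^2 = 0.3506
Iter 5: z = -0.3675 + -0.1905i, |z|^2 = 0.1714
Iter 6: z = -0.1812 + -0.3900i, |z|^2 = 0.1849
Iter 7: z = -0.3992 + -0.3887i, |z|^2 = 0.3105

Answer: 8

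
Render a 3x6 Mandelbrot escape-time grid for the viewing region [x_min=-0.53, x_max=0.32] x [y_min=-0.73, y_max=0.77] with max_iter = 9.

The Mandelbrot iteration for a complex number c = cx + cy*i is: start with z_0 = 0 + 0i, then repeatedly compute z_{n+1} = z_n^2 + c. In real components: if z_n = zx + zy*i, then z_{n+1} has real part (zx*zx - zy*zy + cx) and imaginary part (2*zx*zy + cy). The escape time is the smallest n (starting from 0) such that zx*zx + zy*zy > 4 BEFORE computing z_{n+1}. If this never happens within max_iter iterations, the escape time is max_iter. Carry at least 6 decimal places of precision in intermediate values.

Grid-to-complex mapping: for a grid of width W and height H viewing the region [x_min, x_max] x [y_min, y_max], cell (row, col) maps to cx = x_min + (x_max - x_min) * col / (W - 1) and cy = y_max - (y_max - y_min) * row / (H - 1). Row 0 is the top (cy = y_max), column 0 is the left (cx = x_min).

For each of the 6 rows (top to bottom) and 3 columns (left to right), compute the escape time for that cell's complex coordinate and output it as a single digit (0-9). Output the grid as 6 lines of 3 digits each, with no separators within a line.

(row=0, col=0): c = -0.5300 + 0.7700i → escape time 6
(row=0, col=1): c = -0.1050 + 0.7700i → escape time 9
(row=0, col=2): c = 0.3200 + 0.7700i → escape time 5
(row=1, col=0): c = -0.5300 + 0.4700i → escape time 9
(row=1, col=1): c = -0.1050 + 0.4700i → escape time 9
(row=1, col=2): c = 0.3200 + 0.4700i → escape time 9
(row=2, col=0): c = -0.5300 + 0.1700i → escape time 9
(row=2, col=1): c = -0.1050 + 0.1700i → escape time 9
(row=2, col=2): c = 0.3200 + 0.1700i → escape time 9
(row=3, col=0): c = -0.5300 + -0.1300i → escape time 9
(row=3, col=1): c = -0.1050 + -0.1300i → escape time 9
(row=3, col=2): c = 0.3200 + -0.1300i → escape time 9
(row=4, col=0): c = -0.5300 + -0.4300i → escape time 9
(row=4, col=1): c = -0.1050 + -0.4300i → escape time 9
(row=4, col=2): c = 0.3200 + -0.4300i → escape time 9
(row=5, col=0): c = -0.5300 + -0.7300i → escape time 6
(row=5, col=1): c = -0.1050 + -0.7300i → escape time 9
(row=5, col=2): c = 0.3200 + -0.7300i → escape time 6

Answer: 695
999
999
999
999
696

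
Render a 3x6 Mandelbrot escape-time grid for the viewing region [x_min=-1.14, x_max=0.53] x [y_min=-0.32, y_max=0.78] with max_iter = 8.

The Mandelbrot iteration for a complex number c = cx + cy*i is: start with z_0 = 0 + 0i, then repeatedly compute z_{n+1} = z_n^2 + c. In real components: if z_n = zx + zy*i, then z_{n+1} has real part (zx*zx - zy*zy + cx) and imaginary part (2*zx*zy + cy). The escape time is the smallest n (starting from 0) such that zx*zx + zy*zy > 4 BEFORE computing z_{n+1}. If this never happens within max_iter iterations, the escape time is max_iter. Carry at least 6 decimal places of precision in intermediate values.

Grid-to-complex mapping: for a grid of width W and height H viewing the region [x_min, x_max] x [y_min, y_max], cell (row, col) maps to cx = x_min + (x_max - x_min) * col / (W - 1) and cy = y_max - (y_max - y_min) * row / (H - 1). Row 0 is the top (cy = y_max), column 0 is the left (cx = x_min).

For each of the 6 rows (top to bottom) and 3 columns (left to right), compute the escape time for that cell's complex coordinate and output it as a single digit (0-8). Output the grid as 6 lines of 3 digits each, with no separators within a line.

(row=0, col=0): c = -1.1400 + 0.7800i → escape time 3
(row=0, col=1): c = -0.3050 + 0.7800i → escape time 8
(row=0, col=2): c = 0.5300 + 0.7800i → escape time 3
(row=1, col=0): c = -1.1400 + 0.5600i → escape time 4
(row=1, col=1): c = -0.3050 + 0.5600i → escape time 8
(row=1, col=2): c = 0.5300 + 0.5600i → escape time 4
(row=2, col=0): c = -1.1400 + 0.3400i → escape time 8
(row=2, col=1): c = -0.3050 + 0.3400i → escape time 8
(row=2, col=2): c = 0.5300 + 0.3400i → escape time 5
(row=3, col=0): c = -1.1400 + 0.1200i → escape time 8
(row=3, col=1): c = -0.3050 + 0.1200i → escape time 8
(row=3, col=2): c = 0.5300 + 0.1200i → escape time 5
(row=4, col=0): c = -1.1400 + -0.1000i → escape time 8
(row=4, col=1): c = -0.3050 + -0.1000i → escape time 8
(row=4, col=2): c = 0.5300 + -0.1000i → escape time 5
(row=5, col=0): c = -1.1400 + -0.3200i → escape time 8
(row=5, col=1): c = -0.3050 + -0.3200i → escape time 8
(row=5, col=2): c = 0.5300 + -0.3200i → escape time 5

Answer: 383
484
885
885
885
885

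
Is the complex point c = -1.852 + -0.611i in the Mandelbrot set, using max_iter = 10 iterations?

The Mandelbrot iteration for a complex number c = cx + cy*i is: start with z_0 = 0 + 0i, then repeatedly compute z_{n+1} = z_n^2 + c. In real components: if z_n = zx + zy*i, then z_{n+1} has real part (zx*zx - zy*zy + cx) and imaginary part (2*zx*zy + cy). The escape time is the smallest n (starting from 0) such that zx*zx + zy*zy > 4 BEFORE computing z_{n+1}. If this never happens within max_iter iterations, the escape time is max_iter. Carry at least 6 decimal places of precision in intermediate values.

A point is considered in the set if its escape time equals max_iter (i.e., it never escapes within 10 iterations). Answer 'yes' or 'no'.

z_0 = 0 + 0i, c = -1.8520 + -0.6110i
Iter 1: z = -1.8520 + -0.6110i, |z|^2 = 3.8032
Iter 2: z = 1.2046 + 1.6521i, |z|^2 = 4.1806
Escaped at iteration 2

Answer: no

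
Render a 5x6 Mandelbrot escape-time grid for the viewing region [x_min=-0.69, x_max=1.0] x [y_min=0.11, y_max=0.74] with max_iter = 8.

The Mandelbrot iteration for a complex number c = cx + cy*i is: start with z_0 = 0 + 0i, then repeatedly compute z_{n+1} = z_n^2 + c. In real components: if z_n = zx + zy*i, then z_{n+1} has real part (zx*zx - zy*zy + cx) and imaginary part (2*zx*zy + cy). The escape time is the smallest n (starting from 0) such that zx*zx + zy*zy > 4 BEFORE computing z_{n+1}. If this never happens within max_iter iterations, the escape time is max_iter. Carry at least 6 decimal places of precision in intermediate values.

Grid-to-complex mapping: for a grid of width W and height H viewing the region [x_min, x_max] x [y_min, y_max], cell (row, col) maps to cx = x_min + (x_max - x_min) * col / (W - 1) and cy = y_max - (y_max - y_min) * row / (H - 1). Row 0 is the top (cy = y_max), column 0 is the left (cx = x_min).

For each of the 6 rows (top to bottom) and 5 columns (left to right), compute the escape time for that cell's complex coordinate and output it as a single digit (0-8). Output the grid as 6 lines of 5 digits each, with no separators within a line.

Answer: 48632
68832
88842
88842
88842
88842

Derivation:
(row=0, col=0): c = -0.6900 + 0.7400i → escape time 4
(row=0, col=1): c = -0.2675 + 0.7400i → escape time 8
(row=0, col=2): c = 0.1550 + 0.7400i → escape time 6
(row=0, col=3): c = 0.5775 + 0.7400i → escape time 3
(row=0, col=4): c = 1.0000 + 0.7400i → escape time 2
(row=1, col=0): c = -0.6900 + 0.6140i → escape time 6
(row=1, col=1): c = -0.2675 + 0.6140i → escape time 8
(row=1, col=2): c = 0.1550 + 0.6140i → escape time 8
(row=1, col=3): c = 0.5775 + 0.6140i → escape time 3
(row=1, col=4): c = 1.0000 + 0.6140i → escape time 2
(row=2, col=0): c = -0.6900 + 0.4880i → escape time 8
(row=2, col=1): c = -0.2675 + 0.4880i → escape time 8
(row=2, col=2): c = 0.1550 + 0.4880i → escape time 8
(row=2, col=3): c = 0.5775 + 0.4880i → escape time 4
(row=2, col=4): c = 1.0000 + 0.4880i → escape time 2
(row=3, col=0): c = -0.6900 + 0.3620i → escape time 8
(row=3, col=1): c = -0.2675 + 0.3620i → escape time 8
(row=3, col=2): c = 0.1550 + 0.3620i → escape time 8
(row=3, col=3): c = 0.5775 + 0.3620i → escape time 4
(row=3, col=4): c = 1.0000 + 0.3620i → escape time 2
(row=4, col=0): c = -0.6900 + 0.2360i → escape time 8
(row=4, col=1): c = -0.2675 + 0.2360i → escape time 8
(row=4, col=2): c = 0.1550 + 0.2360i → escape time 8
(row=4, col=3): c = 0.5775 + 0.2360i → escape time 4
(row=4, col=4): c = 1.0000 + 0.2360i → escape time 2
(row=5, col=0): c = -0.6900 + 0.1100i → escape time 8
(row=5, col=1): c = -0.2675 + 0.1100i → escape time 8
(row=5, col=2): c = 0.1550 + 0.1100i → escape time 8
(row=5, col=3): c = 0.5775 + 0.1100i → escape time 4
(row=5, col=4): c = 1.0000 + 0.1100i → escape time 2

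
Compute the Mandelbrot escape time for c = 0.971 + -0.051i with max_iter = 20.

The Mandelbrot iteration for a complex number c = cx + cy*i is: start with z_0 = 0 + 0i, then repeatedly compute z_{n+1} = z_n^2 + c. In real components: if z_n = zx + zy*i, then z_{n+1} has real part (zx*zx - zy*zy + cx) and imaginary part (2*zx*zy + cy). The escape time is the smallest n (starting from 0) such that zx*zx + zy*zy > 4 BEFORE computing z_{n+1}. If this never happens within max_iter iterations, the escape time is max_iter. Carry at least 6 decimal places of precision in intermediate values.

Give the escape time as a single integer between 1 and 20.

Answer: 3

Derivation:
z_0 = 0 + 0i, c = 0.9710 + -0.0510i
Iter 1: z = 0.9710 + -0.0510i, |z|^2 = 0.9454
Iter 2: z = 1.9112 + -0.1500i, |z|^2 = 3.6754
Iter 3: z = 4.6013 + -0.6245i, |z|^2 = 21.5622
Escaped at iteration 3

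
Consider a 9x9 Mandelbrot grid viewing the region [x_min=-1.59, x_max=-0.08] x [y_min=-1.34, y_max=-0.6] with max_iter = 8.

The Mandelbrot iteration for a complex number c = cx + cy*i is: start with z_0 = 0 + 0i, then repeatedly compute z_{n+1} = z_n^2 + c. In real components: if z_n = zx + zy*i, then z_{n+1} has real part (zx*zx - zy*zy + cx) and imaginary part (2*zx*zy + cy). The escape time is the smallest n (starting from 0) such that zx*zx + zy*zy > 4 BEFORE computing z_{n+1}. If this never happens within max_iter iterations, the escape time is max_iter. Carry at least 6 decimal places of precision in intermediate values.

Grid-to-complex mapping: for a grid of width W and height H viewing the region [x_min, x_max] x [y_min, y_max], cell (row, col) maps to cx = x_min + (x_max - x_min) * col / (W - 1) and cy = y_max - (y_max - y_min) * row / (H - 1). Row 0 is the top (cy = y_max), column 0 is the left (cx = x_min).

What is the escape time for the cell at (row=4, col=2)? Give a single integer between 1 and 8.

Answer: 3

Derivation:
z_0 = 0 + 0i, c = -1.2125 + -0.9700i
Iter 1: z = -1.2125 + -0.9700i, |z|^2 = 2.4111
Iter 2: z = -0.6832 + 1.3823i, |z|^2 = 2.3774
Iter 3: z = -2.6563 + -2.8588i, |z|^2 = 15.2288
Escaped at iteration 3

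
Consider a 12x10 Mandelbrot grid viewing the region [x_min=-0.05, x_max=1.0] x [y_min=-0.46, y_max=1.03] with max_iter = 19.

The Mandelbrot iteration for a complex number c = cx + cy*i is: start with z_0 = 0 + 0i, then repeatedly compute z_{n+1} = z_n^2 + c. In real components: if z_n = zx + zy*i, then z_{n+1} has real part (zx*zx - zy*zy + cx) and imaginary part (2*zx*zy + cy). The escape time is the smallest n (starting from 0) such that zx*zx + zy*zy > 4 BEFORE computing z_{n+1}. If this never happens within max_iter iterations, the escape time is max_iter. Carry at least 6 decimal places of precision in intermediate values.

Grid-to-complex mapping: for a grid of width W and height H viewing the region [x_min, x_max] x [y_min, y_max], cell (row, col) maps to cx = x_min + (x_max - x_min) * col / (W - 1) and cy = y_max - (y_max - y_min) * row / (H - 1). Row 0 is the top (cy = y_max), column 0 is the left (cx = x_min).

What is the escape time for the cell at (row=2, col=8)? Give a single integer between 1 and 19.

z_0 = 0 + 0i, c = 0.7136 + 0.6989i
Iter 1: z = 0.7136 + 0.6989i, |z|^2 = 0.9977
Iter 2: z = 0.7345 + 1.6964i, |z|^2 = 3.4172
Iter 3: z = -1.6247 + 3.1908i, |z|^2 = 12.8207
Escaped at iteration 3

Answer: 3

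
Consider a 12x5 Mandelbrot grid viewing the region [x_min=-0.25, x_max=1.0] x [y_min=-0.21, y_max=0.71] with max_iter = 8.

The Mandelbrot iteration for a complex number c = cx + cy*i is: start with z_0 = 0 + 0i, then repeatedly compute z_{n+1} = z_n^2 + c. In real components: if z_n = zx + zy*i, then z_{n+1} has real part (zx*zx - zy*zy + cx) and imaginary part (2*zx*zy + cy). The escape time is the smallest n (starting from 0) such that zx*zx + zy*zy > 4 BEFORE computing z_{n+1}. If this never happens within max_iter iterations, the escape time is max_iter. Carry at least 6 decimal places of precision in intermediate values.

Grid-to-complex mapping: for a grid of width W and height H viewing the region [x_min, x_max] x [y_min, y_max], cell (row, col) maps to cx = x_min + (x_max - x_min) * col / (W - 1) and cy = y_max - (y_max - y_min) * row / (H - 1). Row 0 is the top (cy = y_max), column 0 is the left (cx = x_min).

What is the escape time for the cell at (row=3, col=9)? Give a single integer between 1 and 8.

Answer: 3

Derivation:
z_0 = 0 + 0i, c = 0.7727 + 0.0200i
Iter 1: z = 0.7727 + 0.0200i, |z|^2 = 0.5975
Iter 2: z = 1.3694 + 0.0509i, |z|^2 = 1.8779
Iter 3: z = 2.6455 + 0.1594i, |z|^2 = 7.0240
Escaped at iteration 3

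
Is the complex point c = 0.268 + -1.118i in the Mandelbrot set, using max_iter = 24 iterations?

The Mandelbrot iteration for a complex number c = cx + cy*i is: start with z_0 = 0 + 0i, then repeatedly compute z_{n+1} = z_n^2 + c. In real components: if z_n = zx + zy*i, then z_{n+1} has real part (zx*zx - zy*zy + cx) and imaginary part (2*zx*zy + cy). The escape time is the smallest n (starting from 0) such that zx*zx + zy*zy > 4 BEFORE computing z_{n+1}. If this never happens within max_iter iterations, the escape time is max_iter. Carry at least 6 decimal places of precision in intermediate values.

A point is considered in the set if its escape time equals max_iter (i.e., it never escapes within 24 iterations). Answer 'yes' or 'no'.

z_0 = 0 + 0i, c = 0.2680 + -1.1180i
Iter 1: z = 0.2680 + -1.1180i, |z|^2 = 1.3217
Iter 2: z = -0.9101 + -1.7172i, |z|^2 = 3.7772
Iter 3: z = -1.8527 + 2.0077i, |z|^2 = 7.4633
Escaped at iteration 3

Answer: no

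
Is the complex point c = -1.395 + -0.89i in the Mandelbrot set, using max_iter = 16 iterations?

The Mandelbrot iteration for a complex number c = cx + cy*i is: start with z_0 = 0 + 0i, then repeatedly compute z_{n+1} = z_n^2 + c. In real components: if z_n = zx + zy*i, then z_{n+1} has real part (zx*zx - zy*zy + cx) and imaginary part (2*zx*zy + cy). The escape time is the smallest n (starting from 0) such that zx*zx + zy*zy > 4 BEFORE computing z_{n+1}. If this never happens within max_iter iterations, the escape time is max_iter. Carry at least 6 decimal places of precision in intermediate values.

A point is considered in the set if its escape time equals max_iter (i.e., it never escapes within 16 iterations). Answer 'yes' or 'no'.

z_0 = 0 + 0i, c = -1.3950 + -0.8900i
Iter 1: z = -1.3950 + -0.8900i, |z|^2 = 2.7381
Iter 2: z = -0.2411 + 1.5931i, |z|^2 = 2.5961
Iter 3: z = -3.8749 + -1.6581i, |z|^2 = 17.7638
Escaped at iteration 3

Answer: no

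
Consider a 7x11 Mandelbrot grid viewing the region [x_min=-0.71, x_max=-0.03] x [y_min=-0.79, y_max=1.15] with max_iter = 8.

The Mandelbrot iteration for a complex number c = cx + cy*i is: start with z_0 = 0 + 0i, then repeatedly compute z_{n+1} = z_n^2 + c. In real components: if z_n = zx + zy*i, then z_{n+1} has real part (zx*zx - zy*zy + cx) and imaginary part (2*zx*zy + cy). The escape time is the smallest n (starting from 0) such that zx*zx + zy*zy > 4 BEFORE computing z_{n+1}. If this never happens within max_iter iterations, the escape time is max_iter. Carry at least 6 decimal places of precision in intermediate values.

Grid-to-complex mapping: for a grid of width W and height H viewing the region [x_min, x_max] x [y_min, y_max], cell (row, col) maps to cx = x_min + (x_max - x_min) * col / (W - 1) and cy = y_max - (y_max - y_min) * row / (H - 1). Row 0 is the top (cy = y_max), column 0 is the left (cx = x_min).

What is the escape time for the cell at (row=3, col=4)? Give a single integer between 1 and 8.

Answer: 8

Derivation:
z_0 = 0 + 0i, c = -0.2567 + 0.5680i
Iter 1: z = -0.2567 + 0.5680i, |z|^2 = 0.3885
Iter 2: z = -0.5134 + 0.2764i, |z|^2 = 0.3400
Iter 3: z = -0.0695 + 0.2842i, |z|^2 = 0.0856
Iter 4: z = -0.3326 + 0.5285i, |z|^2 = 0.3899
Iter 5: z = -0.4254 + 0.2165i, |z|^2 = 0.2278
Iter 6: z = -0.1226 + 0.3839i, |z|^2 = 0.1624
Iter 7: z = -0.3890 + 0.4739i, |z|^2 = 0.3759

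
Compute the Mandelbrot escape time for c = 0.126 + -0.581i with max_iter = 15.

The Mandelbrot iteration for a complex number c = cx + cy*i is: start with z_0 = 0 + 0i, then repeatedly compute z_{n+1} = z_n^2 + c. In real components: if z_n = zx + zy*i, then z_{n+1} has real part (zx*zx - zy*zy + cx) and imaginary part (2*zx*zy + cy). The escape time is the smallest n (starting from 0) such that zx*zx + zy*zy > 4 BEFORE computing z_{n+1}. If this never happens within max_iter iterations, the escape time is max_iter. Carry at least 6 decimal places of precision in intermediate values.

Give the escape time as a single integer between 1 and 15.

z_0 = 0 + 0i, c = 0.1260 + -0.5810i
Iter 1: z = 0.1260 + -0.5810i, |z|^2 = 0.3534
Iter 2: z = -0.1957 + -0.7274i, |z|^2 = 0.5674
Iter 3: z = -0.3648 + -0.2963i, |z|^2 = 0.2209
Iter 4: z = 0.1713 + -0.3648i, |z|^2 = 0.1624
Iter 5: z = 0.0223 + -0.7060i, |z|^2 = 0.4989
Iter 6: z = -0.3719 + -0.6124i, |z|^2 = 0.5134
Iter 7: z = -0.1108 + -0.1254i, |z|^2 = 0.0280
Iter 8: z = 0.1225 + -0.5532i, |z|^2 = 0.3211
Iter 9: z = -0.1650 + -0.7166i, |z|^2 = 0.5407
Iter 10: z = -0.3602 + -0.3445i, |z|^2 = 0.2485
Iter 11: z = 0.1371 + -0.3328i, |z|^2 = 0.1295
Iter 12: z = 0.0340 + -0.6723i, |z|^2 = 0.4531
Iter 13: z = -0.3248 + -0.6268i, |z|^2 = 0.4983
Iter 14: z = -0.1614 + -0.1739i, |z|^2 = 0.0563

Answer: 15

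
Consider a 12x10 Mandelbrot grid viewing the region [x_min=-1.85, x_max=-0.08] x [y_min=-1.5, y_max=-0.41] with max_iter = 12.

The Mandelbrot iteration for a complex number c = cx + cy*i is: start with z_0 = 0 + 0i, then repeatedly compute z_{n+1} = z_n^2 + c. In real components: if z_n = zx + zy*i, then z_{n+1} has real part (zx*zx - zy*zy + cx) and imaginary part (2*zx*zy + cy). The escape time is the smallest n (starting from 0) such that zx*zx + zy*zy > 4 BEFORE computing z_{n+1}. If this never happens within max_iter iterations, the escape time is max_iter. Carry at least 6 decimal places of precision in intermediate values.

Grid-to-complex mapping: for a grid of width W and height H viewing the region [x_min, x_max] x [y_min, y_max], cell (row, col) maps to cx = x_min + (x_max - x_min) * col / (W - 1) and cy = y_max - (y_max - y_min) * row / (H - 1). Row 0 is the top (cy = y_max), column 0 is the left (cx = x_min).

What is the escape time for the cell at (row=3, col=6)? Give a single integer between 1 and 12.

z_0 = 0 + 0i, c = -0.8845 + -0.7733i
Iter 1: z = -0.8845 + -0.7733i, |z|^2 = 1.3805
Iter 2: z = -0.7002 + 0.5948i, |z|^2 = 0.8440
Iter 3: z = -0.7481 + -1.6062i, |z|^2 = 3.1395
Iter 4: z = -2.9049 + 1.6297i, |z|^2 = 11.0941
Escaped at iteration 4

Answer: 4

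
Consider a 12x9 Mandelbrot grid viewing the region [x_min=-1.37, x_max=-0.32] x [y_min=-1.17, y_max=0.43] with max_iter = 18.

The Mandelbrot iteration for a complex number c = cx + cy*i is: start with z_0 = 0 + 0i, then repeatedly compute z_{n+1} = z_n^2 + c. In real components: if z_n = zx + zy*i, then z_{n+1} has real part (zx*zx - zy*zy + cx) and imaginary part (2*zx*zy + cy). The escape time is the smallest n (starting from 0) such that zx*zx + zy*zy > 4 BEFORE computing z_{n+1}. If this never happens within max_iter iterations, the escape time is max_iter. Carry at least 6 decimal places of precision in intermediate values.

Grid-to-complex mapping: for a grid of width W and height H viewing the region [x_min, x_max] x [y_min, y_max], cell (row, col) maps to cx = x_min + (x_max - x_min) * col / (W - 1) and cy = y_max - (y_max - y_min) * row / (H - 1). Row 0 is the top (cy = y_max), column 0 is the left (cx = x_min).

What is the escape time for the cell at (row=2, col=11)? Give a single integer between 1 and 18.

z_0 = 0 + 0i, c = -0.3200 + 0.0300i
Iter 1: z = -0.3200 + 0.0300i, |z|^2 = 0.1033
Iter 2: z = -0.2185 + 0.0108i, |z|^2 = 0.0479
Iter 3: z = -0.2724 + 0.0253i, |z|^2 = 0.0748
Iter 4: z = -0.2465 + 0.0162i, |z|^2 = 0.0610
Iter 5: z = -0.2595 + 0.0220i, |z|^2 = 0.0678
Iter 6: z = -0.2531 + 0.0186i, |z|^2 = 0.0644
Iter 7: z = -0.2563 + 0.0206i, |z|^2 = 0.0661
Iter 8: z = -0.2547 + 0.0194i, |z|^2 = 0.0653
Iter 9: z = -0.2555 + 0.0201i, |z|^2 = 0.0657
Iter 10: z = -0.2551 + 0.0197i, |z|^2 = 0.0655
Iter 11: z = -0.2553 + 0.0199i, |z|^2 = 0.0656
Iter 12: z = -0.2552 + 0.0198i, |z|^2 = 0.0655
Iter 13: z = -0.2553 + 0.0199i, |z|^2 = 0.0656
Iter 14: z = -0.2552 + 0.0199i, |z|^2 = 0.0655
Iter 15: z = -0.2552 + 0.0199i, |z|^2 = 0.0655
Iter 16: z = -0.2552 + 0.0199i, |z|^2 = 0.0655
Iter 17: z = -0.2552 + 0.0199i, |z|^2 = 0.0655

Answer: 18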